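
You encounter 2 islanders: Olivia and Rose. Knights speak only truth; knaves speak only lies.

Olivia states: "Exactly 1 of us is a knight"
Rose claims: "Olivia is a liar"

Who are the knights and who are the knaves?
Olivia is a knight.
Rose is a knave.

Verification:
- Olivia (knight) says "Exactly 1 of us is a knight" - this is TRUE because there are 1 knights.
- Rose (knave) says "Olivia is a liar" - this is FALSE (a lie) because Olivia is a knight.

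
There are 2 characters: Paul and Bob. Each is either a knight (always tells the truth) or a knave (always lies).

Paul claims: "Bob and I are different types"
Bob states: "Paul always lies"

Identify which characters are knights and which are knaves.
Paul is a knight.
Bob is a knave.

Verification:
- Paul (knight) says "Bob and I are different types" - this is TRUE because Paul is a knight and Bob is a knave.
- Bob (knave) says "Paul always lies" - this is FALSE (a lie) because Paul is a knight.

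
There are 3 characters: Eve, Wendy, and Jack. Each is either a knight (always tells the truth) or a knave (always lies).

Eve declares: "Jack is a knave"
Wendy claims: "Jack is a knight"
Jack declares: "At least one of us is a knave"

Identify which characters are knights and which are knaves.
Eve is a knave.
Wendy is a knight.
Jack is a knight.

Verification:
- Eve (knave) says "Jack is a knave" - this is FALSE (a lie) because Jack is a knight.
- Wendy (knight) says "Jack is a knight" - this is TRUE because Jack is a knight.
- Jack (knight) says "At least one of us is a knave" - this is TRUE because Eve is a knave.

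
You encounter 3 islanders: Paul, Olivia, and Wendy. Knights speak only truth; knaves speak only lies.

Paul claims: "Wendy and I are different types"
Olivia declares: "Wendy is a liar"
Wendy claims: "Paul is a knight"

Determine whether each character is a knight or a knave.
Paul is a knave.
Olivia is a knight.
Wendy is a knave.

Verification:
- Paul (knave) says "Wendy and I are different types" - this is FALSE (a lie) because Paul is a knave and Wendy is a knave.
- Olivia (knight) says "Wendy is a liar" - this is TRUE because Wendy is a knave.
- Wendy (knave) says "Paul is a knight" - this is FALSE (a lie) because Paul is a knave.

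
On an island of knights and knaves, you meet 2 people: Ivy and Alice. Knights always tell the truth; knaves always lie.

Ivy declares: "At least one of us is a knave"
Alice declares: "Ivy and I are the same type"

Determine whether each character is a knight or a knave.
Ivy is a knight.
Alice is a knave.

Verification:
- Ivy (knight) says "At least one of us is a knave" - this is TRUE because Alice is a knave.
- Alice (knave) says "Ivy and I are the same type" - this is FALSE (a lie) because Alice is a knave and Ivy is a knight.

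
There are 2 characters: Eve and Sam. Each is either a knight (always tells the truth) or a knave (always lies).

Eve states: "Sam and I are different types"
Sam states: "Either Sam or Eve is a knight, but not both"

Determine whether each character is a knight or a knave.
Eve is a knave.
Sam is a knave.

Verification:
- Eve (knave) says "Sam and I are different types" - this is FALSE (a lie) because Eve is a knave and Sam is a knave.
- Sam (knave) says "Either Sam or Eve is a knight, but not both" - this is FALSE (a lie) because Sam is a knave and Eve is a knave.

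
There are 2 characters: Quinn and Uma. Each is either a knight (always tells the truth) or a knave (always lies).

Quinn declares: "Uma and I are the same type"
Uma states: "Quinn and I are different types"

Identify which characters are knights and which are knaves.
Quinn is a knave.
Uma is a knight.

Verification:
- Quinn (knave) says "Uma and I are the same type" - this is FALSE (a lie) because Quinn is a knave and Uma is a knight.
- Uma (knight) says "Quinn and I are different types" - this is TRUE because Uma is a knight and Quinn is a knave.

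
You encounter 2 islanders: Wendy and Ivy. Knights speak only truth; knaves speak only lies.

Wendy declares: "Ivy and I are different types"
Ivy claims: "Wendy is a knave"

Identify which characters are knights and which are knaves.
Wendy is a knight.
Ivy is a knave.

Verification:
- Wendy (knight) says "Ivy and I are different types" - this is TRUE because Wendy is a knight and Ivy is a knave.
- Ivy (knave) says "Wendy is a knave" - this is FALSE (a lie) because Wendy is a knight.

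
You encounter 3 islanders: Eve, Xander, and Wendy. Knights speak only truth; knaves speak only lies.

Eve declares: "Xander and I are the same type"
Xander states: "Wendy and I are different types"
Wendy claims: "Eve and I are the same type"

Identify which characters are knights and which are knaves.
Eve is a knight.
Xander is a knight.
Wendy is a knave.

Verification:
- Eve (knight) says "Xander and I are the same type" - this is TRUE because Eve is a knight and Xander is a knight.
- Xander (knight) says "Wendy and I are different types" - this is TRUE because Xander is a knight and Wendy is a knave.
- Wendy (knave) says "Eve and I are the same type" - this is FALSE (a lie) because Wendy is a knave and Eve is a knight.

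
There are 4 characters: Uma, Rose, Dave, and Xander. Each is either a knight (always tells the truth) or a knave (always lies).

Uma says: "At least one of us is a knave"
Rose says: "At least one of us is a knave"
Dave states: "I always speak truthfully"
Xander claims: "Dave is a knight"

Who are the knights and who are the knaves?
Uma is a knight.
Rose is a knight.
Dave is a knave.
Xander is a knave.

Verification:
- Uma (knight) says "At least one of us is a knave" - this is TRUE because Dave and Xander are knaves.
- Rose (knight) says "At least one of us is a knave" - this is TRUE because Dave and Xander are knaves.
- Dave (knave) says "I always speak truthfully" - this is FALSE (a lie) because Dave is a knave.
- Xander (knave) says "Dave is a knight" - this is FALSE (a lie) because Dave is a knave.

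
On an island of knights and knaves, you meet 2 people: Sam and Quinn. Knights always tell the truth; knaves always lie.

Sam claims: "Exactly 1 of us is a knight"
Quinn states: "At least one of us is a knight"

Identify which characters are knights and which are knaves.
Sam is a knave.
Quinn is a knave.

Verification:
- Sam (knave) says "Exactly 1 of us is a knight" - this is FALSE (a lie) because there are 0 knights.
- Quinn (knave) says "At least one of us is a knight" - this is FALSE (a lie) because no one is a knight.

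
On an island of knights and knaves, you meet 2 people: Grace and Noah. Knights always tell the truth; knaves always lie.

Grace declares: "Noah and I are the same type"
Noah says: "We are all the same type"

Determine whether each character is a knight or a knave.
Grace is a knight.
Noah is a knight.

Verification:
- Grace (knight) says "Noah and I are the same type" - this is TRUE because Grace is a knight and Noah is a knight.
- Noah (knight) says "We are all the same type" - this is TRUE because Grace and Noah are knights.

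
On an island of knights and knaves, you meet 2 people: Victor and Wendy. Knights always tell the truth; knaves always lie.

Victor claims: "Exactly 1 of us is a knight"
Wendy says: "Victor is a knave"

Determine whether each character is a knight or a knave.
Victor is a knight.
Wendy is a knave.

Verification:
- Victor (knight) says "Exactly 1 of us is a knight" - this is TRUE because there are 1 knights.
- Wendy (knave) says "Victor is a knave" - this is FALSE (a lie) because Victor is a knight.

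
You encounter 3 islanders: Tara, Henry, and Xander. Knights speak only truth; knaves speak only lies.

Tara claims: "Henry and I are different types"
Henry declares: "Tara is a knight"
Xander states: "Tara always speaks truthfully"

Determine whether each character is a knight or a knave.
Tara is a knave.
Henry is a knave.
Xander is a knave.

Verification:
- Tara (knave) says "Henry and I are different types" - this is FALSE (a lie) because Tara is a knave and Henry is a knave.
- Henry (knave) says "Tara is a knight" - this is FALSE (a lie) because Tara is a knave.
- Xander (knave) says "Tara always speaks truthfully" - this is FALSE (a lie) because Tara is a knave.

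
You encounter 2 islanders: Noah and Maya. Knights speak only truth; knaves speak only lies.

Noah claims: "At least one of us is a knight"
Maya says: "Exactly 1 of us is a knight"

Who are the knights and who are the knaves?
Noah is a knave.
Maya is a knave.

Verification:
- Noah (knave) says "At least one of us is a knight" - this is FALSE (a lie) because no one is a knight.
- Maya (knave) says "Exactly 1 of us is a knight" - this is FALSE (a lie) because there are 0 knights.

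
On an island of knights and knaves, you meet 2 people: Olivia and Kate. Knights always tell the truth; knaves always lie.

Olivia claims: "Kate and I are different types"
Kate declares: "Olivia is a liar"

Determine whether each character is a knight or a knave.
Olivia is a knight.
Kate is a knave.

Verification:
- Olivia (knight) says "Kate and I are different types" - this is TRUE because Olivia is a knight and Kate is a knave.
- Kate (knave) says "Olivia is a liar" - this is FALSE (a lie) because Olivia is a knight.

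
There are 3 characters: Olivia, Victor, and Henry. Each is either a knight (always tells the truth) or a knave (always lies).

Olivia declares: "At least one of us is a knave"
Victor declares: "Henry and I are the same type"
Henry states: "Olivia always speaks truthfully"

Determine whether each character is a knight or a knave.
Olivia is a knight.
Victor is a knave.
Henry is a knight.

Verification:
- Olivia (knight) says "At least one of us is a knave" - this is TRUE because Victor is a knave.
- Victor (knave) says "Henry and I are the same type" - this is FALSE (a lie) because Victor is a knave and Henry is a knight.
- Henry (knight) says "Olivia always speaks truthfully" - this is TRUE because Olivia is a knight.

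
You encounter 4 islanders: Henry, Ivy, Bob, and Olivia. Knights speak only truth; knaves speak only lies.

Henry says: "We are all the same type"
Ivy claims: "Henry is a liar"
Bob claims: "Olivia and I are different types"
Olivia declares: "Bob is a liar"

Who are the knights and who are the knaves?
Henry is a knave.
Ivy is a knight.
Bob is a knight.
Olivia is a knave.

Verification:
- Henry (knave) says "We are all the same type" - this is FALSE (a lie) because Ivy and Bob are knights and Henry and Olivia are knaves.
- Ivy (knight) says "Henry is a liar" - this is TRUE because Henry is a knave.
- Bob (knight) says "Olivia and I are different types" - this is TRUE because Bob is a knight and Olivia is a knave.
- Olivia (knave) says "Bob is a liar" - this is FALSE (a lie) because Bob is a knight.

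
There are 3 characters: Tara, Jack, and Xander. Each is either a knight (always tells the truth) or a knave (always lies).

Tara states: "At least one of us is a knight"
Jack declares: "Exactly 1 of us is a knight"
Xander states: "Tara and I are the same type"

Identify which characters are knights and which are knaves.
Tara is a knight.
Jack is a knave.
Xander is a knight.

Verification:
- Tara (knight) says "At least one of us is a knight" - this is TRUE because Tara and Xander are knights.
- Jack (knave) says "Exactly 1 of us is a knight" - this is FALSE (a lie) because there are 2 knights.
- Xander (knight) says "Tara and I are the same type" - this is TRUE because Xander is a knight and Tara is a knight.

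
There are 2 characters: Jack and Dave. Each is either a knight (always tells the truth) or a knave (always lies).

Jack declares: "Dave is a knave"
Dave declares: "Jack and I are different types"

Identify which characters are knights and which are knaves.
Jack is a knave.
Dave is a knight.

Verification:
- Jack (knave) says "Dave is a knave" - this is FALSE (a lie) because Dave is a knight.
- Dave (knight) says "Jack and I are different types" - this is TRUE because Dave is a knight and Jack is a knave.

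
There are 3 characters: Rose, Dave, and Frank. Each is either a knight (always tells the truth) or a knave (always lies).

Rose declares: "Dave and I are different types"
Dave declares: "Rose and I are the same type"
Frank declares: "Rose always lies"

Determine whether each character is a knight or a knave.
Rose is a knight.
Dave is a knave.
Frank is a knave.

Verification:
- Rose (knight) says "Dave and I are different types" - this is TRUE because Rose is a knight and Dave is a knave.
- Dave (knave) says "Rose and I are the same type" - this is FALSE (a lie) because Dave is a knave and Rose is a knight.
- Frank (knave) says "Rose always lies" - this is FALSE (a lie) because Rose is a knight.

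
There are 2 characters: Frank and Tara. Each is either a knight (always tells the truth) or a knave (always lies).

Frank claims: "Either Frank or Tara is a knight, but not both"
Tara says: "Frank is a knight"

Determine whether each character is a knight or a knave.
Frank is a knave.
Tara is a knave.

Verification:
- Frank (knave) says "Either Frank or Tara is a knight, but not both" - this is FALSE (a lie) because Frank is a knave and Tara is a knave.
- Tara (knave) says "Frank is a knight" - this is FALSE (a lie) because Frank is a knave.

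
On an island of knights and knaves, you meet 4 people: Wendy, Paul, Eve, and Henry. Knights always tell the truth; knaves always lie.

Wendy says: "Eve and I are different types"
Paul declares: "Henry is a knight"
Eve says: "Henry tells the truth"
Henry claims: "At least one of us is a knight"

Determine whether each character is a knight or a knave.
Wendy is a knave.
Paul is a knave.
Eve is a knave.
Henry is a knave.

Verification:
- Wendy (knave) says "Eve and I are different types" - this is FALSE (a lie) because Wendy is a knave and Eve is a knave.
- Paul (knave) says "Henry is a knight" - this is FALSE (a lie) because Henry is a knave.
- Eve (knave) says "Henry tells the truth" - this is FALSE (a lie) because Henry is a knave.
- Henry (knave) says "At least one of us is a knight" - this is FALSE (a lie) because no one is a knight.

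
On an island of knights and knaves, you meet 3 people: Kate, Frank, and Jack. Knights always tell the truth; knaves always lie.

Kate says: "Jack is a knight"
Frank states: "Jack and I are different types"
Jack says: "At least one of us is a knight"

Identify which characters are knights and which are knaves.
Kate is a knave.
Frank is a knave.
Jack is a knave.

Verification:
- Kate (knave) says "Jack is a knight" - this is FALSE (a lie) because Jack is a knave.
- Frank (knave) says "Jack and I are different types" - this is FALSE (a lie) because Frank is a knave and Jack is a knave.
- Jack (knave) says "At least one of us is a knight" - this is FALSE (a lie) because no one is a knight.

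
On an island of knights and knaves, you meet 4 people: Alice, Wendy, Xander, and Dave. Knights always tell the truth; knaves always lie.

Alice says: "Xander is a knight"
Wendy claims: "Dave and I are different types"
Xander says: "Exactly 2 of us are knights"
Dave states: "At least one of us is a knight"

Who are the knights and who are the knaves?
Alice is a knave.
Wendy is a knave.
Xander is a knave.
Dave is a knave.

Verification:
- Alice (knave) says "Xander is a knight" - this is FALSE (a lie) because Xander is a knave.
- Wendy (knave) says "Dave and I are different types" - this is FALSE (a lie) because Wendy is a knave and Dave is a knave.
- Xander (knave) says "Exactly 2 of us are knights" - this is FALSE (a lie) because there are 0 knights.
- Dave (knave) says "At least one of us is a knight" - this is FALSE (a lie) because no one is a knight.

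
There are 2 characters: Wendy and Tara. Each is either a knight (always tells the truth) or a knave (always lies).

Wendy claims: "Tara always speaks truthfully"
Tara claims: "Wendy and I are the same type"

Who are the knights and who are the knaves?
Wendy is a knight.
Tara is a knight.

Verification:
- Wendy (knight) says "Tara always speaks truthfully" - this is TRUE because Tara is a knight.
- Tara (knight) says "Wendy and I are the same type" - this is TRUE because Tara is a knight and Wendy is a knight.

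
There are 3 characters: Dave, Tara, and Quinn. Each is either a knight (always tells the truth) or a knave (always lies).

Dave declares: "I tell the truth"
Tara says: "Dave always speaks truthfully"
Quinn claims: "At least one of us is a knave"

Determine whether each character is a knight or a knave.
Dave is a knave.
Tara is a knave.
Quinn is a knight.

Verification:
- Dave (knave) says "I tell the truth" - this is FALSE (a lie) because Dave is a knave.
- Tara (knave) says "Dave always speaks truthfully" - this is FALSE (a lie) because Dave is a knave.
- Quinn (knight) says "At least one of us is a knave" - this is TRUE because Dave and Tara are knaves.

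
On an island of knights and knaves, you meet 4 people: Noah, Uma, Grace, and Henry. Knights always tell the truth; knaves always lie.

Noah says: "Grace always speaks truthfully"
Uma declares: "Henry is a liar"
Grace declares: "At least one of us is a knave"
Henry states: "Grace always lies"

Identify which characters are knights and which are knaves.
Noah is a knight.
Uma is a knight.
Grace is a knight.
Henry is a knave.

Verification:
- Noah (knight) says "Grace always speaks truthfully" - this is TRUE because Grace is a knight.
- Uma (knight) says "Henry is a liar" - this is TRUE because Henry is a knave.
- Grace (knight) says "At least one of us is a knave" - this is TRUE because Henry is a knave.
- Henry (knave) says "Grace always lies" - this is FALSE (a lie) because Grace is a knight.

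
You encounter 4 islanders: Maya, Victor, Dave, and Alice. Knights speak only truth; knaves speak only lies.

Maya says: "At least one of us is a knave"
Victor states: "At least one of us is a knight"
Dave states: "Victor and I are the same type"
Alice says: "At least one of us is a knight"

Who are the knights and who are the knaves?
Maya is a knight.
Victor is a knight.
Dave is a knave.
Alice is a knight.

Verification:
- Maya (knight) says "At least one of us is a knave" - this is TRUE because Dave is a knave.
- Victor (knight) says "At least one of us is a knight" - this is TRUE because Maya, Victor, and Alice are knights.
- Dave (knave) says "Victor and I are the same type" - this is FALSE (a lie) because Dave is a knave and Victor is a knight.
- Alice (knight) says "At least one of us is a knight" - this is TRUE because Maya, Victor, and Alice are knights.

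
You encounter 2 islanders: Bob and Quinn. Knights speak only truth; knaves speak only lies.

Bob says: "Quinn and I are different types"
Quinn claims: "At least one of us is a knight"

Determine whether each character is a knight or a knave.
Bob is a knave.
Quinn is a knave.

Verification:
- Bob (knave) says "Quinn and I are different types" - this is FALSE (a lie) because Bob is a knave and Quinn is a knave.
- Quinn (knave) says "At least one of us is a knight" - this is FALSE (a lie) because no one is a knight.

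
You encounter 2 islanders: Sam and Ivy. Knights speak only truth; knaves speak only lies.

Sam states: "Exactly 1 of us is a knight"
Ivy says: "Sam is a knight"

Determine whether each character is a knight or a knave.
Sam is a knave.
Ivy is a knave.

Verification:
- Sam (knave) says "Exactly 1 of us is a knight" - this is FALSE (a lie) because there are 0 knights.
- Ivy (knave) says "Sam is a knight" - this is FALSE (a lie) because Sam is a knave.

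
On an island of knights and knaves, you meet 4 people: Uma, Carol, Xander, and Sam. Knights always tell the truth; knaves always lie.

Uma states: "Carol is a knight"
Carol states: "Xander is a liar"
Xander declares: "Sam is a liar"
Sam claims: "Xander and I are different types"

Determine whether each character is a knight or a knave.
Uma is a knight.
Carol is a knight.
Xander is a knave.
Sam is a knight.

Verification:
- Uma (knight) says "Carol is a knight" - this is TRUE because Carol is a knight.
- Carol (knight) says "Xander is a liar" - this is TRUE because Xander is a knave.
- Xander (knave) says "Sam is a liar" - this is FALSE (a lie) because Sam is a knight.
- Sam (knight) says "Xander and I are different types" - this is TRUE because Sam is a knight and Xander is a knave.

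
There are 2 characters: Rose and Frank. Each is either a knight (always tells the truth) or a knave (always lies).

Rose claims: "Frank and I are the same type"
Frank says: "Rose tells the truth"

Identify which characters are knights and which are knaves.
Rose is a knight.
Frank is a knight.

Verification:
- Rose (knight) says "Frank and I are the same type" - this is TRUE because Rose is a knight and Frank is a knight.
- Frank (knight) says "Rose tells the truth" - this is TRUE because Rose is a knight.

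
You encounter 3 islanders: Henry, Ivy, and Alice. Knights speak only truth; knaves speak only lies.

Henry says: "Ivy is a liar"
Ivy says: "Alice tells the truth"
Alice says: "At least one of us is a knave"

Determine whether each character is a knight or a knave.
Henry is a knave.
Ivy is a knight.
Alice is a knight.

Verification:
- Henry (knave) says "Ivy is a liar" - this is FALSE (a lie) because Ivy is a knight.
- Ivy (knight) says "Alice tells the truth" - this is TRUE because Alice is a knight.
- Alice (knight) says "At least one of us is a knave" - this is TRUE because Henry is a knave.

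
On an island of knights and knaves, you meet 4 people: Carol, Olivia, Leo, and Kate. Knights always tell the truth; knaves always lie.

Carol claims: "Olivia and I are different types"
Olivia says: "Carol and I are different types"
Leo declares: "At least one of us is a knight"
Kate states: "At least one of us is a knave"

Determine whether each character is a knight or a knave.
Carol is a knave.
Olivia is a knave.
Leo is a knight.
Kate is a knight.

Verification:
- Carol (knave) says "Olivia and I are different types" - this is FALSE (a lie) because Carol is a knave and Olivia is a knave.
- Olivia (knave) says "Carol and I are different types" - this is FALSE (a lie) because Olivia is a knave and Carol is a knave.
- Leo (knight) says "At least one of us is a knight" - this is TRUE because Leo and Kate are knights.
- Kate (knight) says "At least one of us is a knave" - this is TRUE because Carol and Olivia are knaves.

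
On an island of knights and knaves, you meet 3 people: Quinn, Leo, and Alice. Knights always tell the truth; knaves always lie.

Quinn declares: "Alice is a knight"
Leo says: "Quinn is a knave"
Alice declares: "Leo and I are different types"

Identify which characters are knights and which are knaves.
Quinn is a knight.
Leo is a knave.
Alice is a knight.

Verification:
- Quinn (knight) says "Alice is a knight" - this is TRUE because Alice is a knight.
- Leo (knave) says "Quinn is a knave" - this is FALSE (a lie) because Quinn is a knight.
- Alice (knight) says "Leo and I are different types" - this is TRUE because Alice is a knight and Leo is a knave.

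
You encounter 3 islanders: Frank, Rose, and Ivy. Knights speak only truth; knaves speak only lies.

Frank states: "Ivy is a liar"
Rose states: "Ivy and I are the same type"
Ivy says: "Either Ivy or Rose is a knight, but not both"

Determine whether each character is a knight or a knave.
Frank is a knave.
Rose is a knave.
Ivy is a knight.

Verification:
- Frank (knave) says "Ivy is a liar" - this is FALSE (a lie) because Ivy is a knight.
- Rose (knave) says "Ivy and I are the same type" - this is FALSE (a lie) because Rose is a knave and Ivy is a knight.
- Ivy (knight) says "Either Ivy or Rose is a knight, but not both" - this is TRUE because Ivy is a knight and Rose is a knave.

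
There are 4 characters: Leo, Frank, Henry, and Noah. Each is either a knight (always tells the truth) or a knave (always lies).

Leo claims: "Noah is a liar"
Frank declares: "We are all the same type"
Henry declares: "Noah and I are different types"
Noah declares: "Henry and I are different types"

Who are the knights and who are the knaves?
Leo is a knight.
Frank is a knave.
Henry is a knave.
Noah is a knave.

Verification:
- Leo (knight) says "Noah is a liar" - this is TRUE because Noah is a knave.
- Frank (knave) says "We are all the same type" - this is FALSE (a lie) because Leo is a knight and Frank, Henry, and Noah are knaves.
- Henry (knave) says "Noah and I are different types" - this is FALSE (a lie) because Henry is a knave and Noah is a knave.
- Noah (knave) says "Henry and I are different types" - this is FALSE (a lie) because Noah is a knave and Henry is a knave.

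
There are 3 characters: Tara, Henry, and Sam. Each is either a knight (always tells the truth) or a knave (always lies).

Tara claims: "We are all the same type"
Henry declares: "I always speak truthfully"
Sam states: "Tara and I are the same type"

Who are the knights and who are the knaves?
Tara is a knight.
Henry is a knight.
Sam is a knight.

Verification:
- Tara (knight) says "We are all the same type" - this is TRUE because Tara, Henry, and Sam are knights.
- Henry (knight) says "I always speak truthfully" - this is TRUE because Henry is a knight.
- Sam (knight) says "Tara and I are the same type" - this is TRUE because Sam is a knight and Tara is a knight.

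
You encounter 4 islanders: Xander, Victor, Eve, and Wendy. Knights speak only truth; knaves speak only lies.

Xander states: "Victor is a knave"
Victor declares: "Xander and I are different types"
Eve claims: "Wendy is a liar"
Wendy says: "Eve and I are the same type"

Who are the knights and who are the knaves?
Xander is a knave.
Victor is a knight.
Eve is a knight.
Wendy is a knave.

Verification:
- Xander (knave) says "Victor is a knave" - this is FALSE (a lie) because Victor is a knight.
- Victor (knight) says "Xander and I are different types" - this is TRUE because Victor is a knight and Xander is a knave.
- Eve (knight) says "Wendy is a liar" - this is TRUE because Wendy is a knave.
- Wendy (knave) says "Eve and I are the same type" - this is FALSE (a lie) because Wendy is a knave and Eve is a knight.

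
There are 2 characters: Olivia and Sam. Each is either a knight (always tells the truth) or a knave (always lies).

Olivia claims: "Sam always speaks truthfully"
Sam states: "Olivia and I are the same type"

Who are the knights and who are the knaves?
Olivia is a knight.
Sam is a knight.

Verification:
- Olivia (knight) says "Sam always speaks truthfully" - this is TRUE because Sam is a knight.
- Sam (knight) says "Olivia and I are the same type" - this is TRUE because Sam is a knight and Olivia is a knight.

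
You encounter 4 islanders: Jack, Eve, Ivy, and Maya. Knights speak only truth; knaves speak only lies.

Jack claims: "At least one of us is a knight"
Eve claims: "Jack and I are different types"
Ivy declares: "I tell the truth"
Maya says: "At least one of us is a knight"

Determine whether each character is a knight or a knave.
Jack is a knave.
Eve is a knave.
Ivy is a knave.
Maya is a knave.

Verification:
- Jack (knave) says "At least one of us is a knight" - this is FALSE (a lie) because no one is a knight.
- Eve (knave) says "Jack and I are different types" - this is FALSE (a lie) because Eve is a knave and Jack is a knave.
- Ivy (knave) says "I tell the truth" - this is FALSE (a lie) because Ivy is a knave.
- Maya (knave) says "At least one of us is a knight" - this is FALSE (a lie) because no one is a knight.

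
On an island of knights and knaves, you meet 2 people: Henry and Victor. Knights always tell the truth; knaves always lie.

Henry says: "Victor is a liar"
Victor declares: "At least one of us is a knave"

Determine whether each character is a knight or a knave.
Henry is a knave.
Victor is a knight.

Verification:
- Henry (knave) says "Victor is a liar" - this is FALSE (a lie) because Victor is a knight.
- Victor (knight) says "At least one of us is a knave" - this is TRUE because Henry is a knave.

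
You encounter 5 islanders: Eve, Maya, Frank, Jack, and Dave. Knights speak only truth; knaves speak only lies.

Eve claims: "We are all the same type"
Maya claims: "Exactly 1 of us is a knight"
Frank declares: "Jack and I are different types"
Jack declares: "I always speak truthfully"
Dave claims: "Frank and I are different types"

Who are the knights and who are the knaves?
Eve is a knave.
Maya is a knight.
Frank is a knave.
Jack is a knave.
Dave is a knave.

Verification:
- Eve (knave) says "We are all the same type" - this is FALSE (a lie) because Maya is a knight and Eve, Frank, Jack, and Dave are knaves.
- Maya (knight) says "Exactly 1 of us is a knight" - this is TRUE because there are 1 knights.
- Frank (knave) says "Jack and I are different types" - this is FALSE (a lie) because Frank is a knave and Jack is a knave.
- Jack (knave) says "I always speak truthfully" - this is FALSE (a lie) because Jack is a knave.
- Dave (knave) says "Frank and I are different types" - this is FALSE (a lie) because Dave is a knave and Frank is a knave.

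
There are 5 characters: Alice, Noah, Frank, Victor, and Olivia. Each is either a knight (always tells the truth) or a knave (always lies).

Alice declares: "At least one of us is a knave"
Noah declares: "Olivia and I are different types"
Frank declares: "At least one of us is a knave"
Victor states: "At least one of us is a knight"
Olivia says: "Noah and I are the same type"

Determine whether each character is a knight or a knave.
Alice is a knight.
Noah is a knight.
Frank is a knight.
Victor is a knight.
Olivia is a knave.

Verification:
- Alice (knight) says "At least one of us is a knave" - this is TRUE because Olivia is a knave.
- Noah (knight) says "Olivia and I are different types" - this is TRUE because Noah is a knight and Olivia is a knave.
- Frank (knight) says "At least one of us is a knave" - this is TRUE because Olivia is a knave.
- Victor (knight) says "At least one of us is a knight" - this is TRUE because Alice, Noah, Frank, and Victor are knights.
- Olivia (knave) says "Noah and I are the same type" - this is FALSE (a lie) because Olivia is a knave and Noah is a knight.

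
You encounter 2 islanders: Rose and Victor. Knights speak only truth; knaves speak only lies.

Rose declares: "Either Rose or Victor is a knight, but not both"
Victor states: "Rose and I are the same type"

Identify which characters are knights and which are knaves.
Rose is a knight.
Victor is a knave.

Verification:
- Rose (knight) says "Either Rose or Victor is a knight, but not both" - this is TRUE because Rose is a knight and Victor is a knave.
- Victor (knave) says "Rose and I are the same type" - this is FALSE (a lie) because Victor is a knave and Rose is a knight.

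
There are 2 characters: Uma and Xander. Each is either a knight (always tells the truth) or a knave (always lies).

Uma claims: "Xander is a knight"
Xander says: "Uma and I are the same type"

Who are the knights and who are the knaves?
Uma is a knight.
Xander is a knight.

Verification:
- Uma (knight) says "Xander is a knight" - this is TRUE because Xander is a knight.
- Xander (knight) says "Uma and I are the same type" - this is TRUE because Xander is a knight and Uma is a knight.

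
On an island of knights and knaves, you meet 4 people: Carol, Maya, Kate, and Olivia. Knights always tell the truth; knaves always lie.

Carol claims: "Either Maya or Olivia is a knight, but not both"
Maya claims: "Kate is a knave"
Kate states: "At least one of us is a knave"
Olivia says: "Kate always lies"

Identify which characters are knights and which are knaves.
Carol is a knave.
Maya is a knave.
Kate is a knight.
Olivia is a knave.

Verification:
- Carol (knave) says "Either Maya or Olivia is a knight, but not both" - this is FALSE (a lie) because Maya is a knave and Olivia is a knave.
- Maya (knave) says "Kate is a knave" - this is FALSE (a lie) because Kate is a knight.
- Kate (knight) says "At least one of us is a knave" - this is TRUE because Carol, Maya, and Olivia are knaves.
- Olivia (knave) says "Kate always lies" - this is FALSE (a lie) because Kate is a knight.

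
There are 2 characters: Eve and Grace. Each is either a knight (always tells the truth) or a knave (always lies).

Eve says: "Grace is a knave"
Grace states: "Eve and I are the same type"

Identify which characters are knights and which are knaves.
Eve is a knight.
Grace is a knave.

Verification:
- Eve (knight) says "Grace is a knave" - this is TRUE because Grace is a knave.
- Grace (knave) says "Eve and I are the same type" - this is FALSE (a lie) because Grace is a knave and Eve is a knight.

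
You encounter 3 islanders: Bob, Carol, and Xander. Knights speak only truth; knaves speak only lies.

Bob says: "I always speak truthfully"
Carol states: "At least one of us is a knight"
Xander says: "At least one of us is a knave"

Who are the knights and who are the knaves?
Bob is a knave.
Carol is a knight.
Xander is a knight.

Verification:
- Bob (knave) says "I always speak truthfully" - this is FALSE (a lie) because Bob is a knave.
- Carol (knight) says "At least one of us is a knight" - this is TRUE because Carol and Xander are knights.
- Xander (knight) says "At least one of us is a knave" - this is TRUE because Bob is a knave.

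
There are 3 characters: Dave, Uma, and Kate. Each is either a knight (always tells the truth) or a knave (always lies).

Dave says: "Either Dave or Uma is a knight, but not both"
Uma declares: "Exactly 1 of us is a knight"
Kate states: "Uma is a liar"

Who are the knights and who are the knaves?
Dave is a knight.
Uma is a knave.
Kate is a knight.

Verification:
- Dave (knight) says "Either Dave or Uma is a knight, but not both" - this is TRUE because Dave is a knight and Uma is a knave.
- Uma (knave) says "Exactly 1 of us is a knight" - this is FALSE (a lie) because there are 2 knights.
- Kate (knight) says "Uma is a liar" - this is TRUE because Uma is a knave.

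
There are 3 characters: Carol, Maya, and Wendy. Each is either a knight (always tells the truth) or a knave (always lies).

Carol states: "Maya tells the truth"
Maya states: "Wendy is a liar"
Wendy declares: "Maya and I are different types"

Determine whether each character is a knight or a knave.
Carol is a knave.
Maya is a knave.
Wendy is a knight.

Verification:
- Carol (knave) says "Maya tells the truth" - this is FALSE (a lie) because Maya is a knave.
- Maya (knave) says "Wendy is a liar" - this is FALSE (a lie) because Wendy is a knight.
- Wendy (knight) says "Maya and I are different types" - this is TRUE because Wendy is a knight and Maya is a knave.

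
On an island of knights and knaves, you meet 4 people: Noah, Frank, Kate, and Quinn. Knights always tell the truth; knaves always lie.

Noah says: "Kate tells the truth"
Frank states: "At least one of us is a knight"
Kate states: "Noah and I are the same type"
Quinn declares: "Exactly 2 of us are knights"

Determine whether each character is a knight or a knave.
Noah is a knight.
Frank is a knight.
Kate is a knight.
Quinn is a knave.

Verification:
- Noah (knight) says "Kate tells the truth" - this is TRUE because Kate is a knight.
- Frank (knight) says "At least one of us is a knight" - this is TRUE because Noah, Frank, and Kate are knights.
- Kate (knight) says "Noah and I are the same type" - this is TRUE because Kate is a knight and Noah is a knight.
- Quinn (knave) says "Exactly 2 of us are knights" - this is FALSE (a lie) because there are 3 knights.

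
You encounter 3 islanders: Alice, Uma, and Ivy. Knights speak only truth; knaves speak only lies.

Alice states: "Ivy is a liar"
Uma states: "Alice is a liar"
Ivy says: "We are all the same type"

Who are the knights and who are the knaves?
Alice is a knight.
Uma is a knave.
Ivy is a knave.

Verification:
- Alice (knight) says "Ivy is a liar" - this is TRUE because Ivy is a knave.
- Uma (knave) says "Alice is a liar" - this is FALSE (a lie) because Alice is a knight.
- Ivy (knave) says "We are all the same type" - this is FALSE (a lie) because Alice is a knight and Uma and Ivy are knaves.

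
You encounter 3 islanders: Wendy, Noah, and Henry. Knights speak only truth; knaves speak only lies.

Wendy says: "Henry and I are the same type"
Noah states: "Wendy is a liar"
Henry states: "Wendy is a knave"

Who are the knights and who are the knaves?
Wendy is a knave.
Noah is a knight.
Henry is a knight.

Verification:
- Wendy (knave) says "Henry and I are the same type" - this is FALSE (a lie) because Wendy is a knave and Henry is a knight.
- Noah (knight) says "Wendy is a liar" - this is TRUE because Wendy is a knave.
- Henry (knight) says "Wendy is a knave" - this is TRUE because Wendy is a knave.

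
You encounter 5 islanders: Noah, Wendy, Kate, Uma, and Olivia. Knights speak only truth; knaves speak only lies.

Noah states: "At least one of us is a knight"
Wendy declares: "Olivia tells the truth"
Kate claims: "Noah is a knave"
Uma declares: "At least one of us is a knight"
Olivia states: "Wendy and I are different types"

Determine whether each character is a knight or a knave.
Noah is a knight.
Wendy is a knave.
Kate is a knave.
Uma is a knight.
Olivia is a knave.

Verification:
- Noah (knight) says "At least one of us is a knight" - this is TRUE because Noah and Uma are knights.
- Wendy (knave) says "Olivia tells the truth" - this is FALSE (a lie) because Olivia is a knave.
- Kate (knave) says "Noah is a knave" - this is FALSE (a lie) because Noah is a knight.
- Uma (knight) says "At least one of us is a knight" - this is TRUE because Noah and Uma are knights.
- Olivia (knave) says "Wendy and I are different types" - this is FALSE (a lie) because Olivia is a knave and Wendy is a knave.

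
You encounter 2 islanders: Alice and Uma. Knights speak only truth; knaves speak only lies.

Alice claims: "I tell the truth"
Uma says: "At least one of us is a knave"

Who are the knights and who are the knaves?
Alice is a knave.
Uma is a knight.

Verification:
- Alice (knave) says "I tell the truth" - this is FALSE (a lie) because Alice is a knave.
- Uma (knight) says "At least one of us is a knave" - this is TRUE because Alice is a knave.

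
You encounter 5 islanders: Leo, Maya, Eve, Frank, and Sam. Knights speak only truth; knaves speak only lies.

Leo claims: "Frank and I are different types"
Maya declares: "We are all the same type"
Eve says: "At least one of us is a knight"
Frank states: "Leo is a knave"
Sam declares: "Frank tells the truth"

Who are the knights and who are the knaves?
Leo is a knight.
Maya is a knave.
Eve is a knight.
Frank is a knave.
Sam is a knave.

Verification:
- Leo (knight) says "Frank and I are different types" - this is TRUE because Leo is a knight and Frank is a knave.
- Maya (knave) says "We are all the same type" - this is FALSE (a lie) because Leo and Eve are knights and Maya, Frank, and Sam are knaves.
- Eve (knight) says "At least one of us is a knight" - this is TRUE because Leo and Eve are knights.
- Frank (knave) says "Leo is a knave" - this is FALSE (a lie) because Leo is a knight.
- Sam (knave) says "Frank tells the truth" - this is FALSE (a lie) because Frank is a knave.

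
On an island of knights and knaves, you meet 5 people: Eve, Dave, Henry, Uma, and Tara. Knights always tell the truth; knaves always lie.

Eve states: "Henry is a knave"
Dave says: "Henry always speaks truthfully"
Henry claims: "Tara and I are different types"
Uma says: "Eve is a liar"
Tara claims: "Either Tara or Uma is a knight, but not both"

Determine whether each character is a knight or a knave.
Eve is a knight.
Dave is a knave.
Henry is a knave.
Uma is a knave.
Tara is a knave.

Verification:
- Eve (knight) says "Henry is a knave" - this is TRUE because Henry is a knave.
- Dave (knave) says "Henry always speaks truthfully" - this is FALSE (a lie) because Henry is a knave.
- Henry (knave) says "Tara and I are different types" - this is FALSE (a lie) because Henry is a knave and Tara is a knave.
- Uma (knave) says "Eve is a liar" - this is FALSE (a lie) because Eve is a knight.
- Tara (knave) says "Either Tara or Uma is a knight, but not both" - this is FALSE (a lie) because Tara is a knave and Uma is a knave.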